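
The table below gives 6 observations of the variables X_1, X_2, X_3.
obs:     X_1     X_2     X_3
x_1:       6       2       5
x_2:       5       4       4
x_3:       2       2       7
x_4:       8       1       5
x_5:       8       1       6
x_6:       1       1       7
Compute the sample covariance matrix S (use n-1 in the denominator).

Step 1 — column means:
  mean(X_1) = (6 + 5 + 2 + 8 + 8 + 1) / 6 = 30/6 = 5
  mean(X_2) = (2 + 4 + 2 + 1 + 1 + 1) / 6 = 11/6 = 1.8333
  mean(X_3) = (5 + 4 + 7 + 5 + 6 + 7) / 6 = 34/6 = 5.6667

Step 2 — sample covariance S[i,j] = (1/(n-1)) · Σ_k (x_{k,i} - mean_i) · (x_{k,j} - mean_j), with n-1 = 5.
  S[X_1,X_1] = ((1)·(1) + (0)·(0) + (-3)·(-3) + (3)·(3) + (3)·(3) + (-4)·(-4)) / 5 = 44/5 = 8.8
  S[X_1,X_2] = ((1)·(0.1667) + (0)·(2.1667) + (-3)·(0.1667) + (3)·(-0.8333) + (3)·(-0.8333) + (-4)·(-0.8333)) / 5 = -2/5 = -0.4
  S[X_1,X_3] = ((1)·(-0.6667) + (0)·(-1.6667) + (-3)·(1.3333) + (3)·(-0.6667) + (3)·(0.3333) + (-4)·(1.3333)) / 5 = -11/5 = -2.2
  S[X_2,X_2] = ((0.1667)·(0.1667) + (2.1667)·(2.1667) + (0.1667)·(0.1667) + (-0.8333)·(-0.8333) + (-0.8333)·(-0.8333) + (-0.8333)·(-0.8333)) / 5 = 6.8333/5 = 1.3667
  S[X_2,X_3] = ((0.1667)·(-0.6667) + (2.1667)·(-1.6667) + (0.1667)·(1.3333) + (-0.8333)·(-0.6667) + (-0.8333)·(0.3333) + (-0.8333)·(1.3333)) / 5 = -4.3333/5 = -0.8667
  S[X_3,X_3] = ((-0.6667)·(-0.6667) + (-1.6667)·(-1.6667) + (1.3333)·(1.3333) + (-0.6667)·(-0.6667) + (0.3333)·(0.3333) + (1.3333)·(1.3333)) / 5 = 7.3333/5 = 1.4667

S is symmetric (S[j,i] = S[i,j]). Assembling:

S = [[8.8, -0.4, -2.2],
 [-0.4, 1.3667, -0.8667],
 [-2.2, -0.8667, 1.4667]]


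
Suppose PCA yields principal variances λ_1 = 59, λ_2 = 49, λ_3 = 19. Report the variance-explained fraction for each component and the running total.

Step 1 — total variance = trace(Sigma) = Σ λ_i = 59 + 49 + 19 = 127.

Step 2 — fraction explained by component i = λ_i / Σ λ:
  PC1: 59/127 = 0.4646
  PC2: 49/127 = 0.3858
  PC3: 19/127 = 0.1496

Step 3 — cumulative fraction after k components = (λ_1 + ... + λ_k) / Σ λ:
  k = 1: 59/127 = 0.4646
  k = 2: (59 + 49)/127 = 108/127 = 0.8504
  k = 3: (59 + 49 + 19)/127 = 127/127 = 1

Summary (fraction, with percent):

explained: PC1 0.4646 (46.46%), PC2 0.3858 (38.58%), PC3 0.1496 (14.96%);  cumulative: 0.4646, 0.8504, 1


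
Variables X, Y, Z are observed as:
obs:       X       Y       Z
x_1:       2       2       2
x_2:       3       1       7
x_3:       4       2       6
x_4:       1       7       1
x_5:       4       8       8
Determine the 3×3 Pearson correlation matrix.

Step 1 — column means:
  mean(X) = (2 + 3 + 4 + 1 + 4) / 5 = 14/5 = 2.8
  mean(Y) = (2 + 1 + 2 + 7 + 8) / 5 = 20/5 = 4
  mean(Z) = (2 + 7 + 6 + 1 + 8) / 5 = 24/5 = 4.8

Step 2 — sample variances and covariances s[i,j] = (1/(n-1)) · Σ_k (x_{k,i} - mean_i) · (x_{k,j} - mean_j), with n-1 = 4:
  s[X,X] = ((-0.8)·(-0.8) + (0.2)·(0.2) + (1.2)·(1.2) + (-1.8)·(-1.8) + (1.2)·(1.2)) / 4 = 6.8/4 = 1.7
  s[X,Y] = ((-0.8)·(-2) + (0.2)·(-3) + (1.2)·(-2) + (-1.8)·(3) + (1.2)·(4)) / 4 = -2/4 = -0.5
  s[X,Z] = ((-0.8)·(-2.8) + (0.2)·(2.2) + (1.2)·(1.2) + (-1.8)·(-3.8) + (1.2)·(3.2)) / 4 = 14.8/4 = 3.7
  s[Y,Y] = ((-2)·(-2) + (-3)·(-3) + (-2)·(-2) + (3)·(3) + (4)·(4)) / 4 = 42/4 = 10.5
  s[Y,Z] = ((-2)·(-2.8) + (-3)·(2.2) + (-2)·(1.2) + (3)·(-3.8) + (4)·(3.2)) / 4 = -2/4 = -0.5
  s[Z,Z] = ((-2.8)·(-2.8) + (2.2)·(2.2) + (1.2)·(1.2) + (-3.8)·(-3.8) + (3.2)·(3.2)) / 4 = 38.8/4 = 9.7
  Sample standard deviations s_i = √(s[i,i]):
  s(X) = √(1.7) = 1.3038
  s(Y) = √(10.5) = 3.2404
  s(Z) = √(9.7) = 3.1145

Step 3 — r_{ij} = s_{ij} / (s_i · s_j):
  r[X,X] = 1 (diagonal).
  r[X,Y] = -0.5 / (1.3038 · 3.2404) = -0.5 / 4.2249 = -0.1183
  r[X,Z] = 3.7 / (1.3038 · 3.1145) = 3.7 / 4.0608 = 0.9112
  r[Y,Y] = 1 (diagonal).
  r[Y,Z] = -0.5 / (3.2404 · 3.1145) = -0.5 / 10.0921 = -0.0495
  r[Z,Z] = 1 (diagonal).

R is symmetric with unit diagonal. Assembling:

R = [[1, -0.1183, 0.9112],
 [-0.1183, 1, -0.0495],
 [0.9112, -0.0495, 1]]


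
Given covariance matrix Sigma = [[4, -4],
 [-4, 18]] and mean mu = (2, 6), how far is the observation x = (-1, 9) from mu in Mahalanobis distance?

Step 1 — centre the observation: (x - mu) = (-3, 3).

Step 2 — invert Sigma. det(Sigma) = 4·18 - (-4)² = 56.
  Sigma^{-1} = (1/det) · [[d, -b], [-b, a]] = [[0.3214, 0.0714],
 [0.0714, 0.0714]].

Step 3 — form the quadratic (x - mu)^T · Sigma^{-1} · (x - mu):
  Sigma^{-1} · (x - mu) = (-0.75, 0).
  (x - mu)^T · [Sigma^{-1} · (x - mu)] = (-3)·(-0.75) + (3)·(0) = 2.25.

Step 4 — take square root: d = √(2.25) ≈ 1.5.

d(x, mu) = √(2.25) ≈ 1.5


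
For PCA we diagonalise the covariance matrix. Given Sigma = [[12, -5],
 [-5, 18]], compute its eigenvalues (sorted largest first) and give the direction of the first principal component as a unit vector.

Step 1 — characteristic polynomial of 2×2 Sigma:
  det(Sigma - λI) = λ² - trace · λ + det = 0.
  trace = 12 + 18 = 30, det = 12·18 - (-5)² = 191.
Step 2 — discriminant:
  Δ = trace² - 4·det = 900 - 764 = 136.
Step 3 — eigenvalues:
  λ = (trace ± √Δ)/2 = (30 ± 11.6619)/2,
  λ_1 = 20.831,  λ_2 = 9.169.

Step 4 — unit eigenvector for λ_1: solve (Sigma - λ_1 I)v = 0. First row:
  (12 - 20.831)·v_x + (-5)·v_y = 0, i.e. (-8.831)·v_x + (-5)·v_y = 0,
  so v ∝ (b, λ_1 - a) = (-5, 8.831); multiply by -1 so the first entry is positive: u = (5, -8.831).
  ||u|| = √((5)² + (-8.831)²) = √(102.9857) ≈ 10.1482,
  v_1 = u/||u|| ≈ (0.4927, -0.8702) (||v_1|| = 1).

λ_1 = 20.831,  λ_2 = 9.169;  v_1 ≈ (0.4927, -0.8702)


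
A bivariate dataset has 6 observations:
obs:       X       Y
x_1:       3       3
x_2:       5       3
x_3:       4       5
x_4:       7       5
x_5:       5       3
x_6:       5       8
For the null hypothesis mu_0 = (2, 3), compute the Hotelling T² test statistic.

Step 1 — sample mean vector:
  mean(X) = (3 + 5 + 4 + 7 + 5 + 5) / 6 = 29/6 = 4.8333
  mean(Y) = (3 + 3 + 5 + 5 + 3 + 8) / 6 = 27/6 = 4.5
  x̄ = (4.8333, 4.5),  deviation x̄ - mu_0 = (4.8333, 4.5) - (2, 3) = (2.8333, 1.5).

Step 2 — sample covariance matrix, S[i,j] = (1/(n-1)) · Σ_k (x_{k,i} - mean_i) · (x_{k,j} - mean_j), divisor n-1 = 5:
  S[X,X] = ((-1.8333)·(-1.8333) + (0.1667)·(0.1667) + (-0.8333)·(-0.8333) + (2.1667)·(2.1667) + (0.1667)·(0.1667) + (0.1667)·(0.1667)) / 5 = 8.8333/5 = 1.7667
  S[X,Y] = ((-1.8333)·(-1.5) + (0.1667)·(-1.5) + (-0.8333)·(0.5) + (2.1667)·(0.5) + (0.1667)·(-1.5) + (0.1667)·(3.5)) / 5 = 3.5/5 = 0.7
  S[Y,Y] = ((-1.5)·(-1.5) + (-1.5)·(-1.5) + (0.5)·(0.5) + (0.5)·(0.5) + (-1.5)·(-1.5) + (3.5)·(3.5)) / 5 = 19.5/5 = 3.9
  S = [[1.7667, 0.7],
 [0.7, 3.9]].

Step 3 — invert S. det(S) = 1.7667·3.9 - (0.7)² = 6.4.
  S^{-1} = (1/det) · [[d, -b], [-b, a]] = [[0.6094, -0.1094],
 [-0.1094, 0.276]].

Step 4 — quadratic form (x̄ - mu_0)^T · S^{-1} · (x̄ - mu_0):
  S^{-1} · (x̄ - mu_0) = (1.5625, 0.1042),
  (x̄ - mu_0)^T · [...] = (2.8333)·(1.5625) + (1.5)·(0.1042) = 4.5833.

Step 5 — scale by n: T² = 6 · 4.5833 = 27.5.

T² ≈ 27.5


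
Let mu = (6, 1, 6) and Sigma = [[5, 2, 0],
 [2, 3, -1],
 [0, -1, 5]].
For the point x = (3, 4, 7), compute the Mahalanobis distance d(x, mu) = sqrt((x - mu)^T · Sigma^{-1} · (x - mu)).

Step 1 — centre the observation: (x - mu) = (-3, 3, 1).

Step 2 — invert Sigma (cofactor / det for 3×3, or solve directly):
  Sigma^{-1} = [[0.28, -0.2, -0.04],
 [-0.2, 0.5, 0.1],
 [-0.04, 0.1, 0.22]].

Step 3 — form the quadratic (x - mu)^T · Sigma^{-1} · (x - mu):
  Sigma^{-1} · (x - mu) = (-1.48, 2.2, 0.64).
  (x - mu)^T · [Sigma^{-1} · (x - mu)] = (-3)·(-1.48) + (3)·(2.2) + (1)·(0.64) = 11.68.

Step 4 — take square root: d = √(11.68) ≈ 3.4176.

d(x, mu) = √(11.68) ≈ 3.4176


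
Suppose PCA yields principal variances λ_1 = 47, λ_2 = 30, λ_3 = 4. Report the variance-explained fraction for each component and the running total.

Step 1 — total variance = trace(Sigma) = Σ λ_i = 47 + 30 + 4 = 81.

Step 2 — fraction explained by component i = λ_i / Σ λ:
  PC1: 47/81 = 0.5802
  PC2: 30/81 = 0.3704
  PC3: 4/81 = 0.0494

Step 3 — cumulative fraction after k components = (λ_1 + ... + λ_k) / Σ λ:
  k = 1: 47/81 = 0.5802
  k = 2: (47 + 30)/81 = 77/81 = 0.9506
  k = 3: (47 + 30 + 4)/81 = 81/81 = 1

Summary (fraction, with percent):

explained: PC1 0.5802 (58.02%), PC2 0.3704 (37.04%), PC3 0.0494 (4.94%);  cumulative: 0.5802, 0.9506, 1


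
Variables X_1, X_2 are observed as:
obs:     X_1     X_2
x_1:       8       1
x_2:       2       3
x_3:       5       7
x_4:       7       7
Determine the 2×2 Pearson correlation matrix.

Step 1 — column means:
  mean(X_1) = (8 + 2 + 5 + 7) / 4 = 22/4 = 5.5
  mean(X_2) = (1 + 3 + 7 + 7) / 4 = 18/4 = 4.5

Step 2 — sample variances and covariances s[i,j] = (1/(n-1)) · Σ_k (x_{k,i} - mean_i) · (x_{k,j} - mean_j), with n-1 = 3:
  s[X_1,X_1] = ((2.5)·(2.5) + (-3.5)·(-3.5) + (-0.5)·(-0.5) + (1.5)·(1.5)) / 3 = 21/3 = 7
  s[X_1,X_2] = ((2.5)·(-3.5) + (-3.5)·(-1.5) + (-0.5)·(2.5) + (1.5)·(2.5)) / 3 = -1/3 = -0.3333
  s[X_2,X_2] = ((-3.5)·(-3.5) + (-1.5)·(-1.5) + (2.5)·(2.5) + (2.5)·(2.5)) / 3 = 27/3 = 9
  Sample standard deviations s_i = √(s[i,i]):
  s(X_1) = √(7) = 2.6458
  s(X_2) = √(9) = 3

Step 3 — r_{ij} = s_{ij} / (s_i · s_j):
  r[X_1,X_1] = 1 (diagonal).
  r[X_1,X_2] = -0.3333 / (2.6458 · 3) = -0.3333 / 7.9373 = -0.042
  r[X_2,X_2] = 1 (diagonal).

R is symmetric with unit diagonal. Assembling:

R = [[1, -0.042],
 [-0.042, 1]]


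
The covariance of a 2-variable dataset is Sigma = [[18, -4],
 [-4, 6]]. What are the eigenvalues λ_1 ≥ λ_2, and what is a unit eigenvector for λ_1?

Step 1 — characteristic polynomial of 2×2 Sigma:
  det(Sigma - λI) = λ² - trace · λ + det = 0.
  trace = 18 + 6 = 24, det = 18·6 - (-4)² = 92.
Step 2 — discriminant:
  Δ = trace² - 4·det = 576 - 368 = 208.
Step 3 — eigenvalues:
  λ = (trace ± √Δ)/2 = (24 ± 14.4222)/2,
  λ_1 = 19.2111,  λ_2 = 4.7889.

Step 4 — unit eigenvector for λ_1: solve (Sigma - λ_1 I)v = 0. First row:
  (18 - 19.2111)·v_x + (-4)·v_y = 0, i.e. (-1.2111)·v_x + (-4)·v_y = 0,
  so v ∝ (b, λ_1 - a) = (-4, 1.2111); multiply by -1 so the first entry is positive: u = (4, -1.2111).
  ||u|| = √((4)² + (-1.2111)²) = √(17.4668) ≈ 4.1793,
  v_1 = u/||u|| ≈ (0.9571, -0.2898) (||v_1|| = 1).

λ_1 = 19.2111,  λ_2 = 4.7889;  v_1 ≈ (0.9571, -0.2898)


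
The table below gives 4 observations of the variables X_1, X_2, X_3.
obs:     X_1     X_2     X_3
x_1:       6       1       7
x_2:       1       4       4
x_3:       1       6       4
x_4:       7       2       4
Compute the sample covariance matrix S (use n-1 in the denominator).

Step 1 — column means:
  mean(X_1) = (6 + 1 + 1 + 7) / 4 = 15/4 = 3.75
  mean(X_2) = (1 + 4 + 6 + 2) / 4 = 13/4 = 3.25
  mean(X_3) = (7 + 4 + 4 + 4) / 4 = 19/4 = 4.75

Step 2 — sample covariance S[i,j] = (1/(n-1)) · Σ_k (x_{k,i} - mean_i) · (x_{k,j} - mean_j), with n-1 = 3.
  S[X_1,X_1] = ((2.25)·(2.25) + (-2.75)·(-2.75) + (-2.75)·(-2.75) + (3.25)·(3.25)) / 3 = 30.75/3 = 10.25
  S[X_1,X_2] = ((2.25)·(-2.25) + (-2.75)·(0.75) + (-2.75)·(2.75) + (3.25)·(-1.25)) / 3 = -18.75/3 = -6.25
  S[X_1,X_3] = ((2.25)·(2.25) + (-2.75)·(-0.75) + (-2.75)·(-0.75) + (3.25)·(-0.75)) / 3 = 6.75/3 = 2.25
  S[X_2,X_2] = ((-2.25)·(-2.25) + (0.75)·(0.75) + (2.75)·(2.75) + (-1.25)·(-1.25)) / 3 = 14.75/3 = 4.9167
  S[X_2,X_3] = ((-2.25)·(2.25) + (0.75)·(-0.75) + (2.75)·(-0.75) + (-1.25)·(-0.75)) / 3 = -6.75/3 = -2.25
  S[X_3,X_3] = ((2.25)·(2.25) + (-0.75)·(-0.75) + (-0.75)·(-0.75) + (-0.75)·(-0.75)) / 3 = 6.75/3 = 2.25

S is symmetric (S[j,i] = S[i,j]). Assembling:

S = [[10.25, -6.25, 2.25],
 [-6.25, 4.9167, -2.25],
 [2.25, -2.25, 2.25]]


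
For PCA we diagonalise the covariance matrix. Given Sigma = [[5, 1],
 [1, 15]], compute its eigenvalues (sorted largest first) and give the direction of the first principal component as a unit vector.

Step 1 — characteristic polynomial of 2×2 Sigma:
  det(Sigma - λI) = λ² - trace · λ + det = 0.
  trace = 5 + 15 = 20, det = 5·15 - (1)² = 74.
Step 2 — discriminant:
  Δ = trace² - 4·det = 400 - 296 = 104.
Step 3 — eigenvalues:
  λ = (trace ± √Δ)/2 = (20 ± 10.198)/2,
  λ_1 = 15.099,  λ_2 = 4.901.

Step 4 — unit eigenvector for λ_1: solve (Sigma - λ_1 I)v = 0. First row:
  (5 - 15.099)·v_x + (1)·v_y = 0, i.e. (-10.099)·v_x + (1)·v_y = 0,
  so v ∝ (b, λ_1 - a) = (1, 10.099) = u.
  ||u|| = √((1)² + (10.099)²) = √(102.9902) ≈ 10.1484,
  v_1 = u/||u|| ≈ (0.0985, 0.9951) (||v_1|| = 1).

λ_1 = 15.099,  λ_2 = 4.901;  v_1 ≈ (0.0985, 0.9951)


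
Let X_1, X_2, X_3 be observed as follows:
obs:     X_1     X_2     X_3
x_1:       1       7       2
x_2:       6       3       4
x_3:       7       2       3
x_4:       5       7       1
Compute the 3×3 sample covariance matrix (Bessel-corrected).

Step 1 — column means:
  mean(X_1) = (1 + 6 + 7 + 5) / 4 = 19/4 = 4.75
  mean(X_2) = (7 + 3 + 2 + 7) / 4 = 19/4 = 4.75
  mean(X_3) = (2 + 4 + 3 + 1) / 4 = 10/4 = 2.5

Step 2 — sample covariance S[i,j] = (1/(n-1)) · Σ_k (x_{k,i} - mean_i) · (x_{k,j} - mean_j), with n-1 = 3.
  S[X_1,X_1] = ((-3.75)·(-3.75) + (1.25)·(1.25) + (2.25)·(2.25) + (0.25)·(0.25)) / 3 = 20.75/3 = 6.9167
  S[X_1,X_2] = ((-3.75)·(2.25) + (1.25)·(-1.75) + (2.25)·(-2.75) + (0.25)·(2.25)) / 3 = -16.25/3 = -5.4167
  S[X_1,X_3] = ((-3.75)·(-0.5) + (1.25)·(1.5) + (2.25)·(0.5) + (0.25)·(-1.5)) / 3 = 4.5/3 = 1.5
  S[X_2,X_2] = ((2.25)·(2.25) + (-1.75)·(-1.75) + (-2.75)·(-2.75) + (2.25)·(2.25)) / 3 = 20.75/3 = 6.9167
  S[X_2,X_3] = ((2.25)·(-0.5) + (-1.75)·(1.5) + (-2.75)·(0.5) + (2.25)·(-1.5)) / 3 = -8.5/3 = -2.8333
  S[X_3,X_3] = ((-0.5)·(-0.5) + (1.5)·(1.5) + (0.5)·(0.5) + (-1.5)·(-1.5)) / 3 = 5/3 = 1.6667

S is symmetric (S[j,i] = S[i,j]). Assembling:

S = [[6.9167, -5.4167, 1.5],
 [-5.4167, 6.9167, -2.8333],
 [1.5, -2.8333, 1.6667]]


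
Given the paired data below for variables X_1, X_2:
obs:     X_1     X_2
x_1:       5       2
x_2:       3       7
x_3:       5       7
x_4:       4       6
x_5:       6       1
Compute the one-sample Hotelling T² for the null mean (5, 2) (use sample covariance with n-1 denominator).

Step 1 — sample mean vector:
  mean(X_1) = (5 + 3 + 5 + 4 + 6) / 5 = 23/5 = 4.6
  mean(X_2) = (2 + 7 + 7 + 6 + 1) / 5 = 23/5 = 4.6
  x̄ = (4.6, 4.6),  deviation x̄ - mu_0 = (4.6, 4.6) - (5, 2) = (-0.4, 2.6).

Step 2 — sample covariance matrix, S[i,j] = (1/(n-1)) · Σ_k (x_{k,i} - mean_i) · (x_{k,j} - mean_j), divisor n-1 = 4:
  S[X_1,X_1] = ((0.4)·(0.4) + (-1.6)·(-1.6) + (0.4)·(0.4) + (-0.6)·(-0.6) + (1.4)·(1.4)) / 4 = 5.2/4 = 1.3
  S[X_1,X_2] = ((0.4)·(-2.6) + (-1.6)·(2.4) + (0.4)·(2.4) + (-0.6)·(1.4) + (1.4)·(-3.6)) / 4 = -9.8/4 = -2.45
  S[X_2,X_2] = ((-2.6)·(-2.6) + (2.4)·(2.4) + (2.4)·(2.4) + (1.4)·(1.4) + (-3.6)·(-3.6)) / 4 = 33.2/4 = 8.3
  S = [[1.3, -2.45],
 [-2.45, 8.3]].

Step 3 — invert S. det(S) = 1.3·8.3 - (-2.45)² = 4.7875.
  S^{-1} = (1/det) · [[d, -b], [-b, a]] = [[1.7337, 0.5117],
 [0.5117, 0.2715]].

Step 4 — quadratic form (x̄ - mu_0)^T · S^{-1} · (x̄ - mu_0):
  S^{-1} · (x̄ - mu_0) = (0.6371, 0.5013),
  (x̄ - mu_0)^T · [...] = (-0.4)·(0.6371) + (2.6)·(0.5013) = 1.0486.

Step 5 — scale by n: T² = 5 · 1.0486 = 5.2428.

T² ≈ 5.2428


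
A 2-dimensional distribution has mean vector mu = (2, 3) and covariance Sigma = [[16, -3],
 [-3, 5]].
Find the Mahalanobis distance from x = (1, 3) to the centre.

Step 1 — centre the observation: (x - mu) = (-1, 0).

Step 2 — invert Sigma. det(Sigma) = 16·5 - (-3)² = 71.
  Sigma^{-1} = (1/det) · [[d, -b], [-b, a]] = [[0.0704, 0.0423],
 [0.0423, 0.2254]].

Step 3 — form the quadratic (x - mu)^T · Sigma^{-1} · (x - mu):
  Sigma^{-1} · (x - mu) = (-0.0704, -0.0423).
  (x - mu)^T · [Sigma^{-1} · (x - mu)] = (-1)·(-0.0704) + (0)·(-0.0423) = 0.0704.

Step 4 — take square root: d = √(0.0704) ≈ 0.2654.

d(x, mu) = √(0.0704) ≈ 0.2654


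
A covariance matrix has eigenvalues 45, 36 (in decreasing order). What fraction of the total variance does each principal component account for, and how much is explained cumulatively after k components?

Step 1 — total variance = trace(Sigma) = Σ λ_i = 45 + 36 = 81.

Step 2 — fraction explained by component i = λ_i / Σ λ:
  PC1: 45/81 = 0.5556
  PC2: 36/81 = 0.4444

Step 3 — cumulative fraction after k components = (λ_1 + ... + λ_k) / Σ λ:
  k = 1: 45/81 = 0.5556
  k = 2: (45 + 36)/81 = 81/81 = 1

Summary (fraction, with percent):

explained: PC1 0.5556 (55.56%), PC2 0.4444 (44.44%);  cumulative: 0.5556, 1


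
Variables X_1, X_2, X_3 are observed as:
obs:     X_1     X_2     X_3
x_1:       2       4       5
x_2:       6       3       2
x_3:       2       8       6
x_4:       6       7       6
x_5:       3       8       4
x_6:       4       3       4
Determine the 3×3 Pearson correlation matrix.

Step 1 — column means:
  mean(X_1) = (2 + 6 + 2 + 6 + 3 + 4) / 6 = 23/6 = 3.8333
  mean(X_2) = (4 + 3 + 8 + 7 + 8 + 3) / 6 = 33/6 = 5.5
  mean(X_3) = (5 + 2 + 6 + 6 + 4 + 4) / 6 = 27/6 = 4.5

Step 2 — sample variances and covariances s[i,j] = (1/(n-1)) · Σ_k (x_{k,i} - mean_i) · (x_{k,j} - mean_j), with n-1 = 5:
  s[X_1,X_1] = ((-1.8333)·(-1.8333) + (2.1667)·(2.1667) + (-1.8333)·(-1.8333) + (2.1667)·(2.1667) + (-0.8333)·(-0.8333) + (0.1667)·(0.1667)) / 5 = 16.8333/5 = 3.3667
  s[X_1,X_2] = ((-1.8333)·(-1.5) + (2.1667)·(-2.5) + (-1.8333)·(2.5) + (2.1667)·(1.5) + (-0.8333)·(2.5) + (0.1667)·(-2.5)) / 5 = -6.5/5 = -1.3
  s[X_1,X_3] = ((-1.8333)·(0.5) + (2.1667)·(-2.5) + (-1.8333)·(1.5) + (2.1667)·(1.5) + (-0.8333)·(-0.5) + (0.1667)·(-0.5)) / 5 = -5.5/5 = -1.1
  s[X_2,X_2] = ((-1.5)·(-1.5) + (-2.5)·(-2.5) + (2.5)·(2.5) + (1.5)·(1.5) + (2.5)·(2.5) + (-2.5)·(-2.5)) / 5 = 29.5/5 = 5.9
  s[X_2,X_3] = ((-1.5)·(0.5) + (-2.5)·(-2.5) + (2.5)·(1.5) + (1.5)·(1.5) + (2.5)·(-0.5) + (-2.5)·(-0.5)) / 5 = 11.5/5 = 2.3
  s[X_3,X_3] = ((0.5)·(0.5) + (-2.5)·(-2.5) + (1.5)·(1.5) + (1.5)·(1.5) + (-0.5)·(-0.5) + (-0.5)·(-0.5)) / 5 = 11.5/5 = 2.3
  Sample standard deviations s_i = √(s[i,i]):
  s(X_1) = √(3.3667) = 1.8348
  s(X_2) = √(5.9) = 2.429
  s(X_3) = √(2.3) = 1.5166

Step 3 — r_{ij} = s_{ij} / (s_i · s_j):
  r[X_1,X_1] = 1 (diagonal).
  r[X_1,X_2] = -1.3 / (1.8348 · 2.429) = -1.3 / 4.4568 = -0.2917
  r[X_1,X_3] = -1.1 / (1.8348 · 1.5166) = -1.1 / 2.7827 = -0.3953
  r[X_2,X_2] = 1 (diagonal).
  r[X_2,X_3] = 2.3 / (2.429 · 1.5166) = 2.3 / 3.6837 = 0.6244
  r[X_3,X_3] = 1 (diagonal).

R is symmetric with unit diagonal. Assembling:

R = [[1, -0.2917, -0.3953],
 [-0.2917, 1, 0.6244],
 [-0.3953, 0.6244, 1]]


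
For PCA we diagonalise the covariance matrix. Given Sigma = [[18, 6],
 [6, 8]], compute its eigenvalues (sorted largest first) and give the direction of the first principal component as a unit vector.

Step 1 — characteristic polynomial of 2×2 Sigma:
  det(Sigma - λI) = λ² - trace · λ + det = 0.
  trace = 18 + 8 = 26, det = 18·8 - (6)² = 108.
Step 2 — discriminant:
  Δ = trace² - 4·det = 676 - 432 = 244.
Step 3 — eigenvalues:
  λ = (trace ± √Δ)/2 = (26 ± 15.6205)/2,
  λ_1 = 20.8102,  λ_2 = 5.1898.

Step 4 — unit eigenvector for λ_1: solve (Sigma - λ_1 I)v = 0. First row:
  (18 - 20.8102)·v_x + (6)·v_y = 0, i.e. (-2.8102)·v_x + (6)·v_y = 0,
  so v ∝ (b, λ_1 - a) = (6, 2.8102) = u.
  ||u|| = √((6)² + (2.8102)²) = √(43.8975) ≈ 6.6255,
  v_1 = u/||u|| ≈ (0.9056, 0.4242) (||v_1|| = 1).

λ_1 = 20.8102,  λ_2 = 5.1898;  v_1 ≈ (0.9056, 0.4242)


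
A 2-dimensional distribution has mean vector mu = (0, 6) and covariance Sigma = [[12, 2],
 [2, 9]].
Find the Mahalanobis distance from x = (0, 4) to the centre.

Step 1 — centre the observation: (x - mu) = (0, -2).

Step 2 — invert Sigma. det(Sigma) = 12·9 - (2)² = 104.
  Sigma^{-1} = (1/det) · [[d, -b], [-b, a]] = [[0.0865, -0.0192],
 [-0.0192, 0.1154]].

Step 3 — form the quadratic (x - mu)^T · Sigma^{-1} · (x - mu):
  Sigma^{-1} · (x - mu) = (0.0385, -0.2308).
  (x - mu)^T · [Sigma^{-1} · (x - mu)] = (0)·(0.0385) + (-2)·(-0.2308) = 0.4615.

Step 4 — take square root: d = √(0.4615) ≈ 0.6794.

d(x, mu) = √(0.4615) ≈ 0.6794


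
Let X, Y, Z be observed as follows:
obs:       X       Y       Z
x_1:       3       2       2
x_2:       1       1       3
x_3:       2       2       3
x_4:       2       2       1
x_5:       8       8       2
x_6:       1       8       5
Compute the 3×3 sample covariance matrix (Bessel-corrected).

Step 1 — column means:
  mean(X) = (3 + 1 + 2 + 2 + 8 + 1) / 6 = 17/6 = 2.8333
  mean(Y) = (2 + 1 + 2 + 2 + 8 + 8) / 6 = 23/6 = 3.8333
  mean(Z) = (2 + 3 + 3 + 1 + 2 + 5) / 6 = 16/6 = 2.6667

Step 2 — sample covariance S[i,j] = (1/(n-1)) · Σ_k (x_{k,i} - mean_i) · (x_{k,j} - mean_j), with n-1 = 5.
  S[X,X] = ((0.1667)·(0.1667) + (-1.8333)·(-1.8333) + (-0.8333)·(-0.8333) + (-0.8333)·(-0.8333) + (5.1667)·(5.1667) + (-1.8333)·(-1.8333)) / 5 = 34.8333/5 = 6.9667
  S[X,Y] = ((0.1667)·(-1.8333) + (-1.8333)·(-2.8333) + (-0.8333)·(-1.8333) + (-0.8333)·(-1.8333) + (5.1667)·(4.1667) + (-1.8333)·(4.1667)) / 5 = 21.8333/5 = 4.3667
  S[X,Z] = ((0.1667)·(-0.6667) + (-1.8333)·(0.3333) + (-0.8333)·(0.3333) + (-0.8333)·(-1.6667) + (5.1667)·(-0.6667) + (-1.8333)·(2.3333)) / 5 = -7.3333/5 = -1.4667
  S[Y,Y] = ((-1.8333)·(-1.8333) + (-2.8333)·(-2.8333) + (-1.8333)·(-1.8333) + (-1.8333)·(-1.8333) + (4.1667)·(4.1667) + (4.1667)·(4.1667)) / 5 = 52.8333/5 = 10.5667
  S[Y,Z] = ((-1.8333)·(-0.6667) + (-2.8333)·(0.3333) + (-1.8333)·(0.3333) + (-1.8333)·(-1.6667) + (4.1667)·(-0.6667) + (4.1667)·(2.3333)) / 5 = 9.6667/5 = 1.9333
  S[Z,Z] = ((-0.6667)·(-0.6667) + (0.3333)·(0.3333) + (0.3333)·(0.3333) + (-1.6667)·(-1.6667) + (-0.6667)·(-0.6667) + (2.3333)·(2.3333)) / 5 = 9.3333/5 = 1.8667

S is symmetric (S[j,i] = S[i,j]). Assembling:

S = [[6.9667, 4.3667, -1.4667],
 [4.3667, 10.5667, 1.9333],
 [-1.4667, 1.9333, 1.8667]]


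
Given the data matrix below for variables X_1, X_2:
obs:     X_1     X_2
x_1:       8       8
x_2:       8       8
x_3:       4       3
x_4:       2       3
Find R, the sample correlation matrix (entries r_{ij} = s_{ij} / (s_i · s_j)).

Step 1 — column means:
  mean(X_1) = (8 + 8 + 4 + 2) / 4 = 22/4 = 5.5
  mean(X_2) = (8 + 8 + 3 + 3) / 4 = 22/4 = 5.5

Step 2 — sample variances and covariances s[i,j] = (1/(n-1)) · Σ_k (x_{k,i} - mean_i) · (x_{k,j} - mean_j), with n-1 = 3:
  s[X_1,X_1] = ((2.5)·(2.5) + (2.5)·(2.5) + (-1.5)·(-1.5) + (-3.5)·(-3.5)) / 3 = 27/3 = 9
  s[X_1,X_2] = ((2.5)·(2.5) + (2.5)·(2.5) + (-1.5)·(-2.5) + (-3.5)·(-2.5)) / 3 = 25/3 = 8.3333
  s[X_2,X_2] = ((2.5)·(2.5) + (2.5)·(2.5) + (-2.5)·(-2.5) + (-2.5)·(-2.5)) / 3 = 25/3 = 8.3333
  Sample standard deviations s_i = √(s[i,i]):
  s(X_1) = √(9) = 3
  s(X_2) = √(8.3333) = 2.8868

Step 3 — r_{ij} = s_{ij} / (s_i · s_j):
  r[X_1,X_1] = 1 (diagonal).
  r[X_1,X_2] = 8.3333 / (3 · 2.8868) = 8.3333 / 8.6603 = 0.9623
  r[X_2,X_2] = 1 (diagonal).

R is symmetric with unit diagonal. Assembling:

R = [[1, 0.9623],
 [0.9623, 1]]


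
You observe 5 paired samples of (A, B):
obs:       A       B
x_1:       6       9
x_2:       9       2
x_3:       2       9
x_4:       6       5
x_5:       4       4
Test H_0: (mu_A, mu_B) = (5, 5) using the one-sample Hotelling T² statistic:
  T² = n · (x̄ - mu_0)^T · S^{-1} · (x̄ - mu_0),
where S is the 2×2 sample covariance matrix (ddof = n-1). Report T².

Step 1 — sample mean vector:
  mean(A) = (6 + 9 + 2 + 6 + 4) / 5 = 27/5 = 5.4
  mean(B) = (9 + 2 + 9 + 5 + 4) / 5 = 29/5 = 5.8
  x̄ = (5.4, 5.8),  deviation x̄ - mu_0 = (5.4, 5.8) - (5, 5) = (0.4, 0.8).

Step 2 — sample covariance matrix, S[i,j] = (1/(n-1)) · Σ_k (x_{k,i} - mean_i) · (x_{k,j} - mean_j), divisor n-1 = 4:
  S[A,A] = ((0.6)·(0.6) + (3.6)·(3.6) + (-3.4)·(-3.4) + (0.6)·(0.6) + (-1.4)·(-1.4)) / 4 = 27.2/4 = 6.8
  S[A,B] = ((0.6)·(3.2) + (3.6)·(-3.8) + (-3.4)·(3.2) + (0.6)·(-0.8) + (-1.4)·(-1.8)) / 4 = -20.6/4 = -5.15
  S[B,B] = ((3.2)·(3.2) + (-3.8)·(-3.8) + (3.2)·(3.2) + (-0.8)·(-0.8) + (-1.8)·(-1.8)) / 4 = 38.8/4 = 9.7
  S = [[6.8, -5.15],
 [-5.15, 9.7]].

Step 3 — invert S. det(S) = 6.8·9.7 - (-5.15)² = 39.4375.
  S^{-1} = (1/det) · [[d, -b], [-b, a]] = [[0.246, 0.1306],
 [0.1306, 0.1724]].

Step 4 — quadratic form (x̄ - mu_0)^T · S^{-1} · (x̄ - mu_0):
  S^{-1} · (x̄ - mu_0) = (0.2029, 0.1902),
  (x̄ - mu_0)^T · [...] = (0.4)·(0.2029) + (0.8)·(0.1902) = 0.2333.

Step 5 — scale by n: T² = 5 · 0.2333 = 1.1664.

T² ≈ 1.1664


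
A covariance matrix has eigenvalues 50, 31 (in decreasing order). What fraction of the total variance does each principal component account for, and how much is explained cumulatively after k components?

Step 1 — total variance = trace(Sigma) = Σ λ_i = 50 + 31 = 81.

Step 2 — fraction explained by component i = λ_i / Σ λ:
  PC1: 50/81 = 0.6173
  PC2: 31/81 = 0.3827

Step 3 — cumulative fraction after k components = (λ_1 + ... + λ_k) / Σ λ:
  k = 1: 50/81 = 0.6173
  k = 2: (50 + 31)/81 = 81/81 = 1

Summary (fraction, with percent):

explained: PC1 0.6173 (61.73%), PC2 0.3827 (38.27%);  cumulative: 0.6173, 1


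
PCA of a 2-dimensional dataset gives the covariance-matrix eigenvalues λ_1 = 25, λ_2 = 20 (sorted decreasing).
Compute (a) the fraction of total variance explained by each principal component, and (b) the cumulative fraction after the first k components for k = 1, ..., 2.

Step 1 — total variance = trace(Sigma) = Σ λ_i = 25 + 20 = 45.

Step 2 — fraction explained by component i = λ_i / Σ λ:
  PC1: 25/45 = 0.5556
  PC2: 20/45 = 0.4444

Step 3 — cumulative fraction after k components = (λ_1 + ... + λ_k) / Σ λ:
  k = 1: 25/45 = 0.5556
  k = 2: (25 + 20)/45 = 45/45 = 1

Summary (fraction, with percent):

explained: PC1 0.5556 (55.56%), PC2 0.4444 (44.44%);  cumulative: 0.5556, 1


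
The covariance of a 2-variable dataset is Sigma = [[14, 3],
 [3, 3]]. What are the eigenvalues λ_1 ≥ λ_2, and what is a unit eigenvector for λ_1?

Step 1 — characteristic polynomial of 2×2 Sigma:
  det(Sigma - λI) = λ² - trace · λ + det = 0.
  trace = 14 + 3 = 17, det = 14·3 - (3)² = 33.
Step 2 — discriminant:
  Δ = trace² - 4·det = 289 - 132 = 157.
Step 3 — eigenvalues:
  λ = (trace ± √Δ)/2 = (17 ± 12.53)/2,
  λ_1 = 14.765,  λ_2 = 2.235.

Step 4 — unit eigenvector for λ_1: solve (Sigma - λ_1 I)v = 0. First row:
  (14 - 14.765)·v_x + (3)·v_y = 0, i.e. (-0.765)·v_x + (3)·v_y = 0,
  so v ∝ (b, λ_1 - a) = (3, 0.765) = u.
  ||u|| = √((3)² + (0.765)²) = √(9.5852) ≈ 3.096,
  v_1 = u/||u|| ≈ (0.969, 0.2471) (||v_1|| = 1).

λ_1 = 14.765,  λ_2 = 2.235;  v_1 ≈ (0.969, 0.2471)


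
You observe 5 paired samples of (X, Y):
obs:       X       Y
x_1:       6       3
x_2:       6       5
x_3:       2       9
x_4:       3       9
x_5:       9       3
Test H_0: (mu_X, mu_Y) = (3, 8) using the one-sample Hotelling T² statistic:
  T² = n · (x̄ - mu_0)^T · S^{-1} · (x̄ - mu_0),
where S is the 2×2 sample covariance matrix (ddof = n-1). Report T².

Step 1 — sample mean vector:
  mean(X) = (6 + 6 + 2 + 3 + 9) / 5 = 26/5 = 5.2
  mean(Y) = (3 + 5 + 9 + 9 + 3) / 5 = 29/5 = 5.8
  x̄ = (5.2, 5.8),  deviation x̄ - mu_0 = (5.2, 5.8) - (3, 8) = (2.2, -2.2).

Step 2 — sample covariance matrix, S[i,j] = (1/(n-1)) · Σ_k (x_{k,i} - mean_i) · (x_{k,j} - mean_j), divisor n-1 = 4:
  S[X,X] = ((0.8)·(0.8) + (0.8)·(0.8) + (-3.2)·(-3.2) + (-2.2)·(-2.2) + (3.8)·(3.8)) / 4 = 30.8/4 = 7.7
  S[X,Y] = ((0.8)·(-2.8) + (0.8)·(-0.8) + (-3.2)·(3.2) + (-2.2)·(3.2) + (3.8)·(-2.8)) / 4 = -30.8/4 = -7.7
  S[Y,Y] = ((-2.8)·(-2.8) + (-0.8)·(-0.8) + (3.2)·(3.2) + (3.2)·(3.2) + (-2.8)·(-2.8)) / 4 = 36.8/4 = 9.2
  S = [[7.7, -7.7],
 [-7.7, 9.2]].

Step 3 — invert S. det(S) = 7.7·9.2 - (-7.7)² = 11.55.
  S^{-1} = (1/det) · [[d, -b], [-b, a]] = [[0.7965, 0.6667],
 [0.6667, 0.6667]].

Step 4 — quadratic form (x̄ - mu_0)^T · S^{-1} · (x̄ - mu_0):
  S^{-1} · (x̄ - mu_0) = (0.2857, 0),
  (x̄ - mu_0)^T · [...] = (2.2)·(0.2857) + (-2.2)·(0) = 0.6286.

Step 5 — scale by n: T² = 5 · 0.6286 = 3.1429.

T² ≈ 3.1429


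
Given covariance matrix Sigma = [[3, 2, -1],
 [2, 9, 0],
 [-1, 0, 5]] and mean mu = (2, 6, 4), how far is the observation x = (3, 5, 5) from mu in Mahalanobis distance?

Step 1 — centre the observation: (x - mu) = (1, -1, 1).

Step 2 — invert Sigma (cofactor / det for 3×3, or solve directly):
  Sigma^{-1} = [[0.4245, -0.0943, 0.0849],
 [-0.0943, 0.1321, -0.0189],
 [0.0849, -0.0189, 0.217]].

Step 3 — form the quadratic (x - mu)^T · Sigma^{-1} · (x - mu):
  Sigma^{-1} · (x - mu) = (0.6038, -0.2453, 0.3208).
  (x - mu)^T · [Sigma^{-1} · (x - mu)] = (1)·(0.6038) + (-1)·(-0.2453) + (1)·(0.3208) = 1.1698.

Step 4 — take square root: d = √(1.1698) ≈ 1.0816.

d(x, mu) = √(1.1698) ≈ 1.0816


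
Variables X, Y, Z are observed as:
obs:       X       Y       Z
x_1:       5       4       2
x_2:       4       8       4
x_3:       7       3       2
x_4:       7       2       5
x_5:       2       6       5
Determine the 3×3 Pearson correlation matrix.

Step 1 — column means:
  mean(X) = (5 + 4 + 7 + 7 + 2) / 5 = 25/5 = 5
  mean(Y) = (4 + 8 + 3 + 2 + 6) / 5 = 23/5 = 4.6
  mean(Z) = (2 + 4 + 2 + 5 + 5) / 5 = 18/5 = 3.6

Step 2 — sample variances and covariances s[i,j] = (1/(n-1)) · Σ_k (x_{k,i} - mean_i) · (x_{k,j} - mean_j), with n-1 = 4:
  s[X,X] = ((0)·(0) + (-1)·(-1) + (2)·(2) + (2)·(2) + (-3)·(-3)) / 4 = 18/4 = 4.5
  s[X,Y] = ((0)·(-0.6) + (-1)·(3.4) + (2)·(-1.6) + (2)·(-2.6) + (-3)·(1.4)) / 4 = -16/4 = -4
  s[X,Z] = ((0)·(-1.6) + (-1)·(0.4) + (2)·(-1.6) + (2)·(1.4) + (-3)·(1.4)) / 4 = -5/4 = -1.25
  s[Y,Y] = ((-0.6)·(-0.6) + (3.4)·(3.4) + (-1.6)·(-1.6) + (-2.6)·(-2.6) + (1.4)·(1.4)) / 4 = 23.2/4 = 5.8
  s[Y,Z] = ((-0.6)·(-1.6) + (3.4)·(0.4) + (-1.6)·(-1.6) + (-2.6)·(1.4) + (1.4)·(1.4)) / 4 = 3.2/4 = 0.8
  s[Z,Z] = ((-1.6)·(-1.6) + (0.4)·(0.4) + (-1.6)·(-1.6) + (1.4)·(1.4) + (1.4)·(1.4)) / 4 = 9.2/4 = 2.3
  Sample standard deviations s_i = √(s[i,i]):
  s(X) = √(4.5) = 2.1213
  s(Y) = √(5.8) = 2.4083
  s(Z) = √(2.3) = 1.5166

Step 3 — r_{ij} = s_{ij} / (s_i · s_j):
  r[X,X] = 1 (diagonal).
  r[X,Y] = -4 / (2.1213 · 2.4083) = -4 / 5.1088 = -0.783
  r[X,Z] = -1.25 / (2.1213 · 1.5166) = -1.25 / 3.2171 = -0.3885
  r[Y,Y] = 1 (diagonal).
  r[Y,Z] = 0.8 / (2.4083 · 1.5166) = 0.8 / 3.6524 = 0.219
  r[Z,Z] = 1 (diagonal).

R is symmetric with unit diagonal. Assembling:

R = [[1, -0.783, -0.3885],
 [-0.783, 1, 0.219],
 [-0.3885, 0.219, 1]]


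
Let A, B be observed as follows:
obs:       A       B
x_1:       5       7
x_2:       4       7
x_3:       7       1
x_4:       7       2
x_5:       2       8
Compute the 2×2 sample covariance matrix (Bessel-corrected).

Step 1 — column means:
  mean(A) = (5 + 4 + 7 + 7 + 2) / 5 = 25/5 = 5
  mean(B) = (7 + 7 + 1 + 2 + 8) / 5 = 25/5 = 5

Step 2 — sample covariance S[i,j] = (1/(n-1)) · Σ_k (x_{k,i} - mean_i) · (x_{k,j} - mean_j), with n-1 = 4.
  S[A,A] = ((0)·(0) + (-1)·(-1) + (2)·(2) + (2)·(2) + (-3)·(-3)) / 4 = 18/4 = 4.5
  S[A,B] = ((0)·(2) + (-1)·(2) + (2)·(-4) + (2)·(-3) + (-3)·(3)) / 4 = -25/4 = -6.25
  S[B,B] = ((2)·(2) + (2)·(2) + (-4)·(-4) + (-3)·(-3) + (3)·(3)) / 4 = 42/4 = 10.5

S is symmetric (S[j,i] = S[i,j]). Assembling:

S = [[4.5, -6.25],
 [-6.25, 10.5]]


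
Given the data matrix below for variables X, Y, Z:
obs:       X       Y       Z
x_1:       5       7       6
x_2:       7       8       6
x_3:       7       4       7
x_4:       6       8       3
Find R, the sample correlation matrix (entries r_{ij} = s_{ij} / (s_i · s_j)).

Step 1 — column means:
  mean(X) = (5 + 7 + 7 + 6) / 4 = 25/4 = 6.25
  mean(Y) = (7 + 8 + 4 + 8) / 4 = 27/4 = 6.75
  mean(Z) = (6 + 6 + 7 + 3) / 4 = 22/4 = 5.5

Step 2 — sample variances and covariances s[i,j] = (1/(n-1)) · Σ_k (x_{k,i} - mean_i) · (x_{k,j} - mean_j), with n-1 = 3:
  s[X,X] = ((-1.25)·(-1.25) + (0.75)·(0.75) + (0.75)·(0.75) + (-0.25)·(-0.25)) / 3 = 2.75/3 = 0.9167
  s[X,Y] = ((-1.25)·(0.25) + (0.75)·(1.25) + (0.75)·(-2.75) + (-0.25)·(1.25)) / 3 = -1.75/3 = -0.5833
  s[X,Z] = ((-1.25)·(0.5) + (0.75)·(0.5) + (0.75)·(1.5) + (-0.25)·(-2.5)) / 3 = 1.5/3 = 0.5
  s[Y,Y] = ((0.25)·(0.25) + (1.25)·(1.25) + (-2.75)·(-2.75) + (1.25)·(1.25)) / 3 = 10.75/3 = 3.5833
  s[Y,Z] = ((0.25)·(0.5) + (1.25)·(0.5) + (-2.75)·(1.5) + (1.25)·(-2.5)) / 3 = -6.5/3 = -2.1667
  s[Z,Z] = ((0.5)·(0.5) + (0.5)·(0.5) + (1.5)·(1.5) + (-2.5)·(-2.5)) / 3 = 9/3 = 3
  Sample standard deviations s_i = √(s[i,i]):
  s(X) = √(0.9167) = 0.9574
  s(Y) = √(3.5833) = 1.893
  s(Z) = √(3) = 1.7321

Step 3 — r_{ij} = s_{ij} / (s_i · s_j):
  r[X,X] = 1 (diagonal).
  r[X,Y] = -0.5833 / (0.9574 · 1.893) = -0.5833 / 1.8124 = -0.3219
  r[X,Z] = 0.5 / (0.9574 · 1.7321) = 0.5 / 1.6583 = 0.3015
  r[Y,Y] = 1 (diagonal).
  r[Y,Z] = -2.1667 / (1.893 · 1.7321) = -2.1667 / 3.2787 = -0.6608
  r[Z,Z] = 1 (diagonal).

R is symmetric with unit diagonal. Assembling:

R = [[1, -0.3219, 0.3015],
 [-0.3219, 1, -0.6608],
 [0.3015, -0.6608, 1]]


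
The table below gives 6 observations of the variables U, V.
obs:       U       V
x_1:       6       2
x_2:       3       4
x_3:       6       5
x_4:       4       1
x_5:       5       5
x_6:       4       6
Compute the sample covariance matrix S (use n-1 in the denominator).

Step 1 — column means:
  mean(U) = (6 + 3 + 6 + 4 + 5 + 4) / 6 = 28/6 = 4.6667
  mean(V) = (2 + 4 + 5 + 1 + 5 + 6) / 6 = 23/6 = 3.8333

Step 2 — sample covariance S[i,j] = (1/(n-1)) · Σ_k (x_{k,i} - mean_i) · (x_{k,j} - mean_j), with n-1 = 5.
  S[U,U] = ((1.3333)·(1.3333) + (-1.6667)·(-1.6667) + (1.3333)·(1.3333) + (-0.6667)·(-0.6667) + (0.3333)·(0.3333) + (-0.6667)·(-0.6667)) / 5 = 7.3333/5 = 1.4667
  S[U,V] = ((1.3333)·(-1.8333) + (-1.6667)·(0.1667) + (1.3333)·(1.1667) + (-0.6667)·(-2.8333) + (0.3333)·(1.1667) + (-0.6667)·(2.1667)) / 5 = -0.3333/5 = -0.0667
  S[V,V] = ((-1.8333)·(-1.8333) + (0.1667)·(0.1667) + (1.1667)·(1.1667) + (-2.8333)·(-2.8333) + (1.1667)·(1.1667) + (2.1667)·(2.1667)) / 5 = 18.8333/5 = 3.7667

S is symmetric (S[j,i] = S[i,j]). Assembling:

S = [[1.4667, -0.0667],
 [-0.0667, 3.7667]]


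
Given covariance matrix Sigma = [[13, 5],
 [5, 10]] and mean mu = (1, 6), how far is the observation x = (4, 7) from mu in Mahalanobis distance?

Step 1 — centre the observation: (x - mu) = (3, 1).

Step 2 — invert Sigma. det(Sigma) = 13·10 - (5)² = 105.
  Sigma^{-1} = (1/det) · [[d, -b], [-b, a]] = [[0.0952, -0.0476],
 [-0.0476, 0.1238]].

Step 3 — form the quadratic (x - mu)^T · Sigma^{-1} · (x - mu):
  Sigma^{-1} · (x - mu) = (0.2381, -0.019).
  (x - mu)^T · [Sigma^{-1} · (x - mu)] = (3)·(0.2381) + (1)·(-0.019) = 0.6952.

Step 4 — take square root: d = √(0.6952) ≈ 0.8338.

d(x, mu) = √(0.6952) ≈ 0.8338


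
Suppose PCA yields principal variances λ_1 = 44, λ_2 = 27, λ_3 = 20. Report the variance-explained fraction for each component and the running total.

Step 1 — total variance = trace(Sigma) = Σ λ_i = 44 + 27 + 20 = 91.

Step 2 — fraction explained by component i = λ_i / Σ λ:
  PC1: 44/91 = 0.4835
  PC2: 27/91 = 0.2967
  PC3: 20/91 = 0.2198

Step 3 — cumulative fraction after k components = (λ_1 + ... + λ_k) / Σ λ:
  k = 1: 44/91 = 0.4835
  k = 2: (44 + 27)/91 = 71/91 = 0.7802
  k = 3: (44 + 27 + 20)/91 = 91/91 = 1

Summary (fraction, with percent):

explained: PC1 0.4835 (48.35%), PC2 0.2967 (29.67%), PC3 0.2198 (21.98%);  cumulative: 0.4835, 0.7802, 1


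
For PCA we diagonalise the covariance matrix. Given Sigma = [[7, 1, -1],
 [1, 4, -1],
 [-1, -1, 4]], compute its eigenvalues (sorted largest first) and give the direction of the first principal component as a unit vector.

Step 1 — characteristic polynomial p(λ) = det(λI - Sigma) = λ³ - tr·λ² + c_1·λ - det, where tr = trace, c_1 = sum of the principal 2×2 minors, det = det(Sigma):
  tr = 7 + 4 + 4 = 15,
  c_1 = (7·4 - (1)²) + (7·4 - (-1)²) + (4·4 - (-1)²) = 27 + 27 + 15 = 69,
  det = 7·(4·4 - (-1)²) - (1)·((1)·4 - (-1)·(-1)) + (-1)·((1)·(-1) - 4·(-1)) = 7·(15) - (1)·(3) + (-1)·(3) = 99.
  So p(λ) = λ³ - 15λ² + 69λ - 99.
Step 2 — look for an integer root (rational root theorem: any rational root is an integer divisor of 99). Testing λ = 3:
  p(3) = 27 - 135 + 207 - 99 = 0  ✓
  Dividing out (λ - 3): p(λ) = (λ - 3)(λ² - 12λ + 33).
Step 3 — remaining eigenvalues from the quadratic λ² - 12λ + 33 = 0:
  Δ = 12² - 4·33 = 144 - 132 = 12,  λ = (12 ± √12)/2 = (12 ± 3.4641)/2 ≈ 7.7321 or 4.2679.
  Sorted: λ_1 = 7.7321,  λ_2 = 4.2679,  λ_3 = 3  (check: sum = 15 = tr ✓).

Step 4 — unit eigenvector for λ_1 ≈ 7.7321: v spans the null space of (Sigma - λ_1 I), whose rows are
  r_1 = (-0.7321, 1, -1),  r_2 = (1, -3.7321, -1),  r_3 = (-1, -1, -3.7321).
  v is orthogonal to every row, so take v ∝ r_1 × r_2 = ((1)·(-1) - (-1)·(-3.7321), (-1)·(1) - (-0.7321)·(-1), (-0.7321)·(-3.7321) - (1)·(1)) ≈ (-4.7321, -1.7321, 1.7321).
  Rescale (multiply by -1 so the first nonzero entry is positive): u = (4.7321, 1.7321, -1.7321).
  ||u|| = √((4.7321)² + (1.7321)² + (-1.7321)²) = √(28.3923) ≈ 5.3284,  v_1 = u/||u|| ≈ (0.8881, 0.3251, -0.3251) (||v_1|| = 1).

λ_1 = 7.7321,  λ_2 = 4.2679,  λ_3 = 3;  v_1 ≈ (0.8881, 0.3251, -0.3251)


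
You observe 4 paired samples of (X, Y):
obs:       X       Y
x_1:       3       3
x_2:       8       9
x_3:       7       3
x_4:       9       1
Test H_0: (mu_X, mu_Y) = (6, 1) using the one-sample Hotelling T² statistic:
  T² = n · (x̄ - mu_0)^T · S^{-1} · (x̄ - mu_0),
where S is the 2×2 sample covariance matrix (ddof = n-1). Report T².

Step 1 — sample mean vector:
  mean(X) = (3 + 8 + 7 + 9) / 4 = 27/4 = 6.75
  mean(Y) = (3 + 9 + 3 + 1) / 4 = 16/4 = 4
  x̄ = (6.75, 4),  deviation x̄ - mu_0 = (6.75, 4) - (6, 1) = (0.75, 3).

Step 2 — sample covariance matrix, S[i,j] = (1/(n-1)) · Σ_k (x_{k,i} - mean_i) · (x_{k,j} - mean_j), divisor n-1 = 3:
  S[X,X] = ((-3.75)·(-3.75) + (1.25)·(1.25) + (0.25)·(0.25) + (2.25)·(2.25)) / 3 = 20.75/3 = 6.9167
  S[X,Y] = ((-3.75)·(-1) + (1.25)·(5) + (0.25)·(-1) + (2.25)·(-3)) / 3 = 3/3 = 1
  S[Y,Y] = ((-1)·(-1) + (5)·(5) + (-1)·(-1) + (-3)·(-3)) / 3 = 36/3 = 12
  S = [[6.9167, 1],
 [1, 12]].

Step 3 — invert S. det(S) = 6.9167·12 - (1)² = 82.
  S^{-1} = (1/det) · [[d, -b], [-b, a]] = [[0.1463, -0.0122],
 [-0.0122, 0.0843]].

Step 4 — quadratic form (x̄ - mu_0)^T · S^{-1} · (x̄ - mu_0):
  S^{-1} · (x̄ - mu_0) = (0.0732, 0.2439),
  (x̄ - mu_0)^T · [...] = (0.75)·(0.0732) + (3)·(0.2439) = 0.7866.

Step 5 — scale by n: T² = 4 · 0.7866 = 3.1463.

T² ≈ 3.1463


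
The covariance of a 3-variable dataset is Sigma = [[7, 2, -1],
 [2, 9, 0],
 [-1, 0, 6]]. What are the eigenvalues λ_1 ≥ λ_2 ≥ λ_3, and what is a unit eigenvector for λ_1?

Step 1 — characteristic polynomial p(λ) = det(λI - Sigma) = λ³ - tr·λ² + c_1·λ - det, where tr = trace, c_1 = sum of the principal 2×2 minors, det = det(Sigma):
  tr = 7 + 9 + 6 = 22,
  c_1 = (7·9 - (2)²) + (7·6 - (-1)²) + (9·6 - (0)²) = 59 + 41 + 54 = 154,
  det = 7·(9·6 - (0)²) - (2)·((2)·6 - (0)·(-1)) + (-1)·((2)·(0) - 9·(-1)) = 7·(54) - (2)·(12) + (-1)·(9) = 345.
  So p(λ) = λ³ - 22λ² + 154λ - 345.
Step 2 — look for an integer root (rational root theorem: any rational root is an integer divisor of 345). Testing λ = 5:
  p(5) = 125 - 550 + 770 - 345 = 0  ✓
  Dividing out (λ - 5): p(λ) = (λ - 5)(λ² - 17λ + 69).
Step 3 — remaining eigenvalues from the quadratic λ² - 17λ + 69 = 0:
  Δ = 17² - 4·69 = 289 - 276 = 13,  λ = (17 ± √13)/2 = (17 ± 3.6056)/2 ≈ 10.3028 or 6.6972.
  Sorted: λ_1 = 10.3028,  λ_2 = 6.6972,  λ_3 = 5  (check: sum = 22 = tr ✓).

Step 4 — unit eigenvector for λ_1 ≈ 10.3028: v spans the null space of (Sigma - λ_1 I), whose rows are
  r_1 = (-3.3028, 2, -1),  r_2 = (2, -1.3028, 0),  r_3 = (-1, 0, -4.3028).
  v is orthogonal to every row, so take v ∝ r_1 × r_2 = ((2)·(0) - (-1)·(-1.3028), (-1)·(2) - (-3.3028)·(0), (-3.3028)·(-1.3028) - (2)·(2)) ≈ (-1.3028, -2, 0.3028).
  Rescale (multiply by -1 so the first nonzero entry is positive): u = (1.3028, 2, -0.3028).
  ||u|| = √((1.3028)² + (2)² + (-0.3028)²) = √(5.7889) ≈ 2.406,  v_1 = u/||u|| ≈ (0.5415, 0.8313, -0.1258) (||v_1|| = 1).

λ_1 = 10.3028,  λ_2 = 6.6972,  λ_3 = 5;  v_1 ≈ (0.5415, 0.8313, -0.1258)
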